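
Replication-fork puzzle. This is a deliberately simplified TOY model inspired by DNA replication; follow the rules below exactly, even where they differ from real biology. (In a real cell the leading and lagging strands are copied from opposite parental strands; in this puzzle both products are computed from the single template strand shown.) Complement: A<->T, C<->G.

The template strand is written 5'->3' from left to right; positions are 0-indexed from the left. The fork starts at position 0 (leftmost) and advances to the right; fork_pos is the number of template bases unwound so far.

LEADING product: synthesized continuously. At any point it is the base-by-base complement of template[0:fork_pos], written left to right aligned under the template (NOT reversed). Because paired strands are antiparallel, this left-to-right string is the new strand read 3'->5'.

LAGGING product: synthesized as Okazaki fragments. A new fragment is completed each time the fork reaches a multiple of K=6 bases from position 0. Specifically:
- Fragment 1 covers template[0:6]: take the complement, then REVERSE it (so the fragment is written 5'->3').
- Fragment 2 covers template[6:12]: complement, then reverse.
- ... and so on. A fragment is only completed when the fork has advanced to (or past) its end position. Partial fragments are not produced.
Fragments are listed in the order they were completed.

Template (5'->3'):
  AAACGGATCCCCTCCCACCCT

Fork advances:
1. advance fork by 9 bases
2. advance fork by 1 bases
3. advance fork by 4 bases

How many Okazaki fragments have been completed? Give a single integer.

Answer: 2

Derivation:
Step 1: advance 9 -> fork_pos = 0 + 9 = 9. Reached multiple(s) of 6: 6 -> fragment 1 completed (1 total).
Step 2: advance 1 -> fork_pos = 9 + 1 = 10. Next multiple of 6 is 12 (not reached); still 1 fragment(s).
Step 3: advance 4 -> fork_pos = 10 + 4 = 14. Reached multiple(s) of 6: 12 -> fragment 2 completed (2 total).
Check: final fork_pos = 14; the multiples of 6 that are <= 14 are 6..12 -> 14 // 6 = 2 completed fragment(s).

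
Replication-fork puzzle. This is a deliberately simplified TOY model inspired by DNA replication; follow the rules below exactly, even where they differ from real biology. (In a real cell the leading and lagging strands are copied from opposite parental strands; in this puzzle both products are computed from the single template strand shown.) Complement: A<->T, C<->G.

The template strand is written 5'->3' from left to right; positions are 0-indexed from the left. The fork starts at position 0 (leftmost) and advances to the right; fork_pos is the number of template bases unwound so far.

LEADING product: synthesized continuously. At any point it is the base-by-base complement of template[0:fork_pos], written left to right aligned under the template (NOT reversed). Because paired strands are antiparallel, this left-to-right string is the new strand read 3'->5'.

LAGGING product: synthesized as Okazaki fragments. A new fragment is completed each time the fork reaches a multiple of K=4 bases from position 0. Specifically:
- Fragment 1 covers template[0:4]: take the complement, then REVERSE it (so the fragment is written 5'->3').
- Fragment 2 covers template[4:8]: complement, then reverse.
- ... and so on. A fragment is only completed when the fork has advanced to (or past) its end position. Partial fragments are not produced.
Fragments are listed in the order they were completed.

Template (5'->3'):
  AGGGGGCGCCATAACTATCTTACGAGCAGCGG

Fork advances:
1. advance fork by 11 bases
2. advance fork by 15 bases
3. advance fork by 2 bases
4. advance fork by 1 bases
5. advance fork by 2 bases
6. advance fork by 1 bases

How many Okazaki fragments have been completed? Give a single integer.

Step 1: advance 11 -> fork_pos = 0 + 11 = 11. Reached multiple(s) of 4: 4, 8 -> fragments 1-2 completed (2 total).
Step 2: advance 15 -> fork_pos = 11 + 15 = 26. Reached multiple(s) of 4: 12, 16, 20, 24 -> fragments 3-6 completed (6 total).
Step 3: advance 2 -> fork_pos = 26 + 2 = 28. Reached multiple(s) of 4: 28 -> fragment 7 completed (7 total).
Step 4: advance 1 -> fork_pos = 28 + 1 = 29. Next multiple of 4 is 32 (not reached); still 7 fragment(s).
Step 5: advance 2 -> fork_pos = 29 + 2 = 31. Next multiple of 4 is 32 (not reached); still 7 fragment(s).
Step 6: advance 1 -> fork_pos = 31 + 1 = 32. Reached multiple(s) of 4: 32 -> fragment 8 completed (8 total).
Check: final fork_pos = 32; the multiples of 4 that are <= 32 are 4..32 -> 32 // 4 = 8 completed fragment(s).

Answer: 8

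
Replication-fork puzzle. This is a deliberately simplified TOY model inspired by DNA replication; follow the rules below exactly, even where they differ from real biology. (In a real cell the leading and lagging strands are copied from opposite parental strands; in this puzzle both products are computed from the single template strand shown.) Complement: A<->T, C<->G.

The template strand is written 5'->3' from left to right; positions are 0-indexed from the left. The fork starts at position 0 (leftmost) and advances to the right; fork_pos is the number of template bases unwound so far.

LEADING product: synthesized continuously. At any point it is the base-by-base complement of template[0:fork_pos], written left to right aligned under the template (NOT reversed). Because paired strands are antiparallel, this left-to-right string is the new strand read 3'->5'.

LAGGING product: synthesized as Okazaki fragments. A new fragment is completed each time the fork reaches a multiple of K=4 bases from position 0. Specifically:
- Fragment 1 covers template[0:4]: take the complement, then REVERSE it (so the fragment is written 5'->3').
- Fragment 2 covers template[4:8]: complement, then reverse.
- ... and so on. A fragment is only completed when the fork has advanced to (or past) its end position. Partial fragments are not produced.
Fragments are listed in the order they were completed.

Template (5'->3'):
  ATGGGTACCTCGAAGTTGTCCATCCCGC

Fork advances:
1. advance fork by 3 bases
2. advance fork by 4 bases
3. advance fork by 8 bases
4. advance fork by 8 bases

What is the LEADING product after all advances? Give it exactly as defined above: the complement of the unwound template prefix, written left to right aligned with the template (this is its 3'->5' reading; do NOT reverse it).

Step 1: advance 3 -> fork_pos = 0 + 3 = 3.
Step 2: advance 4 -> fork_pos = 3 + 4 = 7.
Step 3: advance 8 -> fork_pos = 7 + 8 = 15.
Step 4: advance 8 -> fork_pos = 15 + 8 = 23.
Unwound prefix: template[0:23] = ATGGGTACCTCGAAGTTGTCCAT
Complement it base by base (A<->T, C<->G), keeping left-to-right order:
  [0:5] ATGGG -> TACCC
  [5:10] TACCT -> ATGGA
  [10:15] CGAAG -> GCTTC
  [15:20] TTGTC -> AACAG
  [20:23] CAT -> GTA
Concatenate: TACCCATGGAGCTTCAACAGGTA (length 23; written aligned with the template, i.e. 3'->5').

Answer: TACCCATGGAGCTTCAACAGGTA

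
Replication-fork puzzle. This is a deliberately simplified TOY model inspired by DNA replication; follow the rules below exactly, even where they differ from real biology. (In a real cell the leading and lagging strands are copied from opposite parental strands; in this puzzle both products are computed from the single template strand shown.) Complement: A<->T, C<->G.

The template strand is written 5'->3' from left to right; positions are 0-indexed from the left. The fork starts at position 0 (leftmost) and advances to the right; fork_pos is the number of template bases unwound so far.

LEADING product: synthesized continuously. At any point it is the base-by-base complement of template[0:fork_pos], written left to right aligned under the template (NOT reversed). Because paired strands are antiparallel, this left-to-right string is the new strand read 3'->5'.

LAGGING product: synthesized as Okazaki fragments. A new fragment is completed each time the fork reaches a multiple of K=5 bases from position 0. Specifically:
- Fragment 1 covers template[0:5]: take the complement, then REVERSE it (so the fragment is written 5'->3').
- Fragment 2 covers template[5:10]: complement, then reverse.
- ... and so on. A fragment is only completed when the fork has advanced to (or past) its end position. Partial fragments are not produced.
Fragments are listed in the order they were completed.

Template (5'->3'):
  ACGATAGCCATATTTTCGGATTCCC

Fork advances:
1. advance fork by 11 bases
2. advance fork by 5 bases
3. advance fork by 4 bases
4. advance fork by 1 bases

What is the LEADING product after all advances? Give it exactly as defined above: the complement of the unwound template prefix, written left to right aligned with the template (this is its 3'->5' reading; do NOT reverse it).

Step 1: advance 11 -> fork_pos = 0 + 11 = 11.
Step 2: advance 5 -> fork_pos = 11 + 5 = 16.
Step 3: advance 4 -> fork_pos = 16 + 4 = 20.
Step 4: advance 1 -> fork_pos = 20 + 1 = 21.
Unwound prefix: template[0:21] = ACGATAGCCATATTTTCGGAT
Complement it base by base (A<->T, C<->G), keeping left-to-right order:
  [0:5] ACGAT -> TGCTA
  [5:10] AGCCA -> TCGGT
  [10:15] TATTT -> ATAAA
  [15:20] TCGGA -> AGCCT
  [20:21] T -> A
Concatenate: TGCTATCGGTATAAAAGCCTA (length 21; written aligned with the template, i.e. 3'->5').

Answer: TGCTATCGGTATAAAAGCCTA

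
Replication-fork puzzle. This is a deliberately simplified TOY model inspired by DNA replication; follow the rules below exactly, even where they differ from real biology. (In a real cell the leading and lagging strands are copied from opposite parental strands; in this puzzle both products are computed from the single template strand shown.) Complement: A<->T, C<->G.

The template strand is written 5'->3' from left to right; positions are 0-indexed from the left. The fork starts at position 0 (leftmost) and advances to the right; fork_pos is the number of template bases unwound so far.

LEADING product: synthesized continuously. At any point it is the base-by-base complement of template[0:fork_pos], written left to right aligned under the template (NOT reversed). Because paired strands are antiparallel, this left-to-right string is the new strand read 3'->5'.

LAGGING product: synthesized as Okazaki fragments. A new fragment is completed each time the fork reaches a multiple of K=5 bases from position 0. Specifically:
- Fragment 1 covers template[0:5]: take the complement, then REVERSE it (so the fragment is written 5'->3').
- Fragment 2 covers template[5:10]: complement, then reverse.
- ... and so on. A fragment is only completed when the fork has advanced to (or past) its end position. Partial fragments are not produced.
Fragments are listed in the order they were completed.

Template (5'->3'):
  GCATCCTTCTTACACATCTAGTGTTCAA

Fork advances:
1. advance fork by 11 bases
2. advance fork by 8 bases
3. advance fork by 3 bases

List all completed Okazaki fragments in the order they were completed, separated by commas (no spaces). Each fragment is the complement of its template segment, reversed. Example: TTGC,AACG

Step 1: advance 11 -> fork_pos = 0 + 11 = 11. Reached multiple(s) of 5: 5, 10 -> fragments 1-2 completed (2 total).
Step 2: advance 8 -> fork_pos = 11 + 8 = 19. Reached multiple(s) of 5: 15 -> fragment 3 completed (3 total).
Step 3: advance 3 -> fork_pos = 19 + 3 = 22. Reached multiple(s) of 5: 20 -> fragment 4 completed (4 total).
Final fork_pos = 22, so 4 fragment(s) are complete. Build each: template segment -> complement -> reverse.
Fragment 1: template[0:5] = GCATC -> complement CGTAG -> reversed GATGC
Fragment 2: template[5:10] = CTTCT -> complement GAAGA -> reversed AGAAG
Fragment 3: template[10:15] = TACAC -> complement ATGTG -> reversed GTGTA
Fragment 4: template[15:20] = ATCTA -> complement TAGAT -> reversed TAGAT

Answer: GATGC,AGAAG,GTGTA,TAGAT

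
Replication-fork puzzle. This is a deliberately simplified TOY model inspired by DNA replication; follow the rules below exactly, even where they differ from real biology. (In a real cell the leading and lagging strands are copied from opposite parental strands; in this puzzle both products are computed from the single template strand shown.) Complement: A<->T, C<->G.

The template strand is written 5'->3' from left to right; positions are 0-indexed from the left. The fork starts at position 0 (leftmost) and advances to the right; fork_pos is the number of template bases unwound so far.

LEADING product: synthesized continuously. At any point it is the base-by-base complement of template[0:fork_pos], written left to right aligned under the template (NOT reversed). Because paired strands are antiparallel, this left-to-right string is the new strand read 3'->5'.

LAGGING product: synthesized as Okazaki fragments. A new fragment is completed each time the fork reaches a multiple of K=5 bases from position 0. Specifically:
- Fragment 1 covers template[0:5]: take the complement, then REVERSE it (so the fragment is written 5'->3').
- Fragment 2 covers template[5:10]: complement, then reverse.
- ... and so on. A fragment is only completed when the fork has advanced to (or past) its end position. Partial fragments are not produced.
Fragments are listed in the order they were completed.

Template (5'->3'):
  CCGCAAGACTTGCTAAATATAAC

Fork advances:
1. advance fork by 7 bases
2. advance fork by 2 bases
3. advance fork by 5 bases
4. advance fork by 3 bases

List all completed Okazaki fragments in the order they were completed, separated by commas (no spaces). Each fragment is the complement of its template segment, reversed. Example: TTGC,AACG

Answer: TGCGG,AGTCT,TAGCA

Derivation:
Step 1: advance 7 -> fork_pos = 0 + 7 = 7. Reached multiple(s) of 5: 5 -> fragment 1 completed (1 total).
Step 2: advance 2 -> fork_pos = 7 + 2 = 9. Next multiple of 5 is 10 (not reached); still 1 fragment(s).
Step 3: advance 5 -> fork_pos = 9 + 5 = 14. Reached multiple(s) of 5: 10 -> fragment 2 completed (2 total).
Step 4: advance 3 -> fork_pos = 14 + 3 = 17. Reached multiple(s) of 5: 15 -> fragment 3 completed (3 total).
Final fork_pos = 17, so 3 fragment(s) are complete. Build each: template segment -> complement -> reverse.
Fragment 1: template[0:5] = CCGCA -> complement GGCGT -> reversed TGCGG
Fragment 2: template[5:10] = AGACT -> complement TCTGA -> reversed AGTCT
Fragment 3: template[10:15] = TGCTA -> complement ACGAT -> reversed TAGCA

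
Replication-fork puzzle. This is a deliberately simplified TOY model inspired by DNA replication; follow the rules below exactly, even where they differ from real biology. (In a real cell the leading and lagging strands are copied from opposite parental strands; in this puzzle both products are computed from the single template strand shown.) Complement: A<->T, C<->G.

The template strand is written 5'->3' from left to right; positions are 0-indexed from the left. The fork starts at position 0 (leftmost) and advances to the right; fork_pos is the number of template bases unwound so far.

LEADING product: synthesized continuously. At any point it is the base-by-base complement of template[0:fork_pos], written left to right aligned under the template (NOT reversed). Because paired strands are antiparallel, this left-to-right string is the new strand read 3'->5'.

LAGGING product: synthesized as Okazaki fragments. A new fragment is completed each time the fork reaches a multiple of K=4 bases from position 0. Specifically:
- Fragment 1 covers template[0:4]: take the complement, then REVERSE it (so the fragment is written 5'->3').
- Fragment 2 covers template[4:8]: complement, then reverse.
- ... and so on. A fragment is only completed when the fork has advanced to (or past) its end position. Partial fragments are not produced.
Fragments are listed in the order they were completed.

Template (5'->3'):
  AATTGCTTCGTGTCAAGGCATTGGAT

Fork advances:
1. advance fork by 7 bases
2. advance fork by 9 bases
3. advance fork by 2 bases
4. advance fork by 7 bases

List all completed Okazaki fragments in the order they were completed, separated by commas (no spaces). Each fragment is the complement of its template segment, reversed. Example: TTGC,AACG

Step 1: advance 7 -> fork_pos = 0 + 7 = 7. Reached multiple(s) of 4: 4 -> fragment 1 completed (1 total).
Step 2: advance 9 -> fork_pos = 7 + 9 = 16. Reached multiple(s) of 4: 8, 12, 16 -> fragments 2-4 completed (4 total).
Step 3: advance 2 -> fork_pos = 16 + 2 = 18. Next multiple of 4 is 20 (not reached); still 4 fragment(s).
Step 4: advance 7 -> fork_pos = 18 + 7 = 25. Reached multiple(s) of 4: 20, 24 -> fragments 5-6 completed (6 total).
Final fork_pos = 25, so 6 fragment(s) are complete. Build each: template segment -> complement -> reverse.
Fragment 1: template[0:4] = AATT -> complement TTAA -> reversed AATT
Fragment 2: template[4:8] = GCTT -> complement CGAA -> reversed AAGC
Fragment 3: template[8:12] = CGTG -> complement GCAC -> reversed CACG
Fragment 4: template[12:16] = TCAA -> complement AGTT -> reversed TTGA
Fragment 5: template[16:20] = GGCA -> complement CCGT -> reversed TGCC
Fragment 6: template[20:24] = TTGG -> complement AACC -> reversed CCAA

Answer: AATT,AAGC,CACG,TTGA,TGCC,CCAA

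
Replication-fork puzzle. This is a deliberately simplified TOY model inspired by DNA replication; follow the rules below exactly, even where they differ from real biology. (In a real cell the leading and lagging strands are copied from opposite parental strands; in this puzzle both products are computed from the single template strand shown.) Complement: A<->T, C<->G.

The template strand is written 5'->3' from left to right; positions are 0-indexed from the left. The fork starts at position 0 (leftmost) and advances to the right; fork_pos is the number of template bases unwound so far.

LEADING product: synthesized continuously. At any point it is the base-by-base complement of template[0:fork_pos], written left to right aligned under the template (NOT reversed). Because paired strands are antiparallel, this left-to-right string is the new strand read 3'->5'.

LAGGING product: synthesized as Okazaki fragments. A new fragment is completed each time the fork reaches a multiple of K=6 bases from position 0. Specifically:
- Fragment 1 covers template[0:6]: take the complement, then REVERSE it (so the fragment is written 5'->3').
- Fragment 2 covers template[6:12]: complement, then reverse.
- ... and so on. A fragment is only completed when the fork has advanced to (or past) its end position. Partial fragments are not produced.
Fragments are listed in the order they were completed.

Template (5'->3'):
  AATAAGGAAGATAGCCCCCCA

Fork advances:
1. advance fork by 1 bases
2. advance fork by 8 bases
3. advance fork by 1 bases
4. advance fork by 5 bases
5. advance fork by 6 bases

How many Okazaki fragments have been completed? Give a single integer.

Step 1: advance 1 -> fork_pos = 0 + 1 = 1. Next multiple of 6 is 6 (not reached); still 0 fragment(s).
Step 2: advance 8 -> fork_pos = 1 + 8 = 9. Reached multiple(s) of 6: 6 -> fragment 1 completed (1 total).
Step 3: advance 1 -> fork_pos = 9 + 1 = 10. Next multiple of 6 is 12 (not reached); still 1 fragment(s).
Step 4: advance 5 -> fork_pos = 10 + 5 = 15. Reached multiple(s) of 6: 12 -> fragment 2 completed (2 total).
Step 5: advance 6 -> fork_pos = 15 + 6 = 21. Reached multiple(s) of 6: 18 -> fragment 3 completed (3 total).
Check: final fork_pos = 21; the multiples of 6 that are <= 21 are 6..18 -> 21 // 6 = 3 completed fragment(s).

Answer: 3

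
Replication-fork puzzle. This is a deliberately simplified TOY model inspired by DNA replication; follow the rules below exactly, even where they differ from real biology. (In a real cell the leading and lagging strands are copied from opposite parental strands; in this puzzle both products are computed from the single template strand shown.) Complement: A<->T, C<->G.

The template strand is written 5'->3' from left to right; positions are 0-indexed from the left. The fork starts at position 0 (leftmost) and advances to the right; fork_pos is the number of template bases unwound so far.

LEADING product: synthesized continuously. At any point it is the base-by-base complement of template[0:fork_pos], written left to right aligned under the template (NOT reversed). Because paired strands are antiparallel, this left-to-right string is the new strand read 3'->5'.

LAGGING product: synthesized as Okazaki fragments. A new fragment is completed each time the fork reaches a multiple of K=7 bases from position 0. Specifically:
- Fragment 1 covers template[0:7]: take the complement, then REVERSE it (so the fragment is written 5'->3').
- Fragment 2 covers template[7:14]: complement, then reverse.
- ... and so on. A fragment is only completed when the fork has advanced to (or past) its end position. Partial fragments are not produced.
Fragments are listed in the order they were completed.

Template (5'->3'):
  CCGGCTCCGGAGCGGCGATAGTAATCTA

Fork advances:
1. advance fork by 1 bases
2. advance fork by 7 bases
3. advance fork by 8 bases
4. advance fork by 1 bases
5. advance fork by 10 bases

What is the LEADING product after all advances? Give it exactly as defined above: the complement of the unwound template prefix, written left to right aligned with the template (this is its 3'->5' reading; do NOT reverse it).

Step 1: advance 1 -> fork_pos = 0 + 1 = 1.
Step 2: advance 7 -> fork_pos = 1 + 7 = 8.
Step 3: advance 8 -> fork_pos = 8 + 8 = 16.
Step 4: advance 1 -> fork_pos = 16 + 1 = 17.
Step 5: advance 10 -> fork_pos = 17 + 10 = 27.
Unwound prefix: template[0:27] = CCGGCTCCGGAGCGGCGATAGTAATCT
Complement it base by base (A<->T, C<->G), keeping left-to-right order:
  [0:5] CCGGC -> GGCCG
  [5:10] TCCGG -> AGGCC
  [10:15] AGCGG -> TCGCC
  [15:20] CGATA -> GCTAT
  [20:25] GTAAT -> CATTA
  [25:27] CT -> GA
Concatenate: GGCCGAGGCCTCGCCGCTATCATTAGA (length 27; written aligned with the template, i.e. 3'->5').

Answer: GGCCGAGGCCTCGCCGCTATCATTAGA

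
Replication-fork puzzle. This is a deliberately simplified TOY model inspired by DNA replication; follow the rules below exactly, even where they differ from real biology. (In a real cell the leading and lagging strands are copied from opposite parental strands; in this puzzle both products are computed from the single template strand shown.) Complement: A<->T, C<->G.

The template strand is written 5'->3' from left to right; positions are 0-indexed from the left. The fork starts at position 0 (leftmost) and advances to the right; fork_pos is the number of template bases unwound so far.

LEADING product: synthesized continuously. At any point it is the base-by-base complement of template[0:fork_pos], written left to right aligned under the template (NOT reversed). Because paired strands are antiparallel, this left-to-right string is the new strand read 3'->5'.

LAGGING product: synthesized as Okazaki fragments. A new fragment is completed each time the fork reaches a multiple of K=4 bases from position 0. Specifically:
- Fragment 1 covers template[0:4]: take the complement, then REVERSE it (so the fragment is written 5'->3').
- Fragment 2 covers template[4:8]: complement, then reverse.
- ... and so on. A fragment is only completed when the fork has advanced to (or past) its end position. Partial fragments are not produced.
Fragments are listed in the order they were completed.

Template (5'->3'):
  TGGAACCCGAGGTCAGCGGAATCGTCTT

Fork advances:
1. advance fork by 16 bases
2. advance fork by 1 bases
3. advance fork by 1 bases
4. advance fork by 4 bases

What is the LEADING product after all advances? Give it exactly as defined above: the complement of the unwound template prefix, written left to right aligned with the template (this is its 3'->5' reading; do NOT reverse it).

Answer: ACCTTGGGCTCCAGTCGCCTTA

Derivation:
Step 1: advance 16 -> fork_pos = 0 + 16 = 16.
Step 2: advance 1 -> fork_pos = 16 + 1 = 17.
Step 3: advance 1 -> fork_pos = 17 + 1 = 18.
Step 4: advance 4 -> fork_pos = 18 + 4 = 22.
Unwound prefix: template[0:22] = TGGAACCCGAGGTCAGCGGAAT
Complement it base by base (A<->T, C<->G), keeping left-to-right order:
  [0:5] TGGAA -> ACCTT
  [5:10] CCCGA -> GGGCT
  [10:15] GGTCA -> CCAGT
  [15:20] GCGGA -> CGCCT
  [20:22] AT -> TA
Concatenate: ACCTTGGGCTCCAGTCGCCTTA (length 22; written aligned with the template, i.e. 3'->5').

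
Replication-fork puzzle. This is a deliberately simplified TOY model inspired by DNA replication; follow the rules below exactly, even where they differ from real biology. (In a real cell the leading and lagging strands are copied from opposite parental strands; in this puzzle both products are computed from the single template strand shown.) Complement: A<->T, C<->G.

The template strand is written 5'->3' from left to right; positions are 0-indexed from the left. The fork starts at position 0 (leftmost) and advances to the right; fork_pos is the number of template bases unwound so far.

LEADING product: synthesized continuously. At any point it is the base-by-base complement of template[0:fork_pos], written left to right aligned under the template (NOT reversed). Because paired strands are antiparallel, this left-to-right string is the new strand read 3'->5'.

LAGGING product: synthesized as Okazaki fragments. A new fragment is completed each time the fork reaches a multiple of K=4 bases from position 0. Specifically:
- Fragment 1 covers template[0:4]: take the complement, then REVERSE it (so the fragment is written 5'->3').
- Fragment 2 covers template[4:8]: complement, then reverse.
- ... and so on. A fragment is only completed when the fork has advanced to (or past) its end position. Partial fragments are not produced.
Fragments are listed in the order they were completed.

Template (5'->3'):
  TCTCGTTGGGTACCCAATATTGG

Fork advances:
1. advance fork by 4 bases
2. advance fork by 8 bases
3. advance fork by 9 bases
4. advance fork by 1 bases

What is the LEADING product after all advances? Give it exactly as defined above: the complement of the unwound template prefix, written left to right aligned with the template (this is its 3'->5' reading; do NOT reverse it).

Answer: AGAGCAACCCATGGGTTATAAC

Derivation:
Step 1: advance 4 -> fork_pos = 0 + 4 = 4.
Step 2: advance 8 -> fork_pos = 4 + 8 = 12.
Step 3: advance 9 -> fork_pos = 12 + 9 = 21.
Step 4: advance 1 -> fork_pos = 21 + 1 = 22.
Unwound prefix: template[0:22] = TCTCGTTGGGTACCCAATATTG
Complement it base by base (A<->T, C<->G), keeping left-to-right order:
  [0:5] TCTCG -> AGAGC
  [5:10] TTGGG -> AACCC
  [10:15] TACCC -> ATGGG
  [15:20] AATAT -> TTATA
  [20:22] TG -> AC
Concatenate: AGAGCAACCCATGGGTTATAAC (length 22; written aligned with the template, i.e. 3'->5').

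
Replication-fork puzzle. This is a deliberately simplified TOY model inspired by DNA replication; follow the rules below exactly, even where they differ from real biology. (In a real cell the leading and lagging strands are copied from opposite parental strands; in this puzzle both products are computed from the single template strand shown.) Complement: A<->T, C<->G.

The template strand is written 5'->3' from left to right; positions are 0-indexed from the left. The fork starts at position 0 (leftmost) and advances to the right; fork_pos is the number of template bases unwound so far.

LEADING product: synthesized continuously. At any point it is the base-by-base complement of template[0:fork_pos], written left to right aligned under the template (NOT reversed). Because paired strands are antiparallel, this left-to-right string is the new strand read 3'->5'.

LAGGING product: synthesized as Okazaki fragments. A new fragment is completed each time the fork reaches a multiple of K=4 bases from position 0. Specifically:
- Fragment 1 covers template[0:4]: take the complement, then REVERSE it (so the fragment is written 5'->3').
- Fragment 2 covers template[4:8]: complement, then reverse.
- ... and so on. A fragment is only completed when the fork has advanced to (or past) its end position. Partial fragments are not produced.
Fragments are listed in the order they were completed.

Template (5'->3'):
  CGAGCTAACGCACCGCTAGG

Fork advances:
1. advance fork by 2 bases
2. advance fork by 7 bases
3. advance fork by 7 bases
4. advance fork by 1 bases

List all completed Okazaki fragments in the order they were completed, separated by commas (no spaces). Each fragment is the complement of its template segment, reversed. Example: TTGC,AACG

Answer: CTCG,TTAG,TGCG,GCGG

Derivation:
Step 1: advance 2 -> fork_pos = 0 + 2 = 2. Next multiple of 4 is 4 (not reached); still 0 fragment(s).
Step 2: advance 7 -> fork_pos = 2 + 7 = 9. Reached multiple(s) of 4: 4, 8 -> fragments 1-2 completed (2 total).
Step 3: advance 7 -> fork_pos = 9 + 7 = 16. Reached multiple(s) of 4: 12, 16 -> fragments 3-4 completed (4 total).
Step 4: advance 1 -> fork_pos = 16 + 1 = 17. Next multiple of 4 is 20 (not reached); still 4 fragment(s).
Final fork_pos = 17, so 4 fragment(s) are complete. Build each: template segment -> complement -> reverse.
Fragment 1: template[0:4] = CGAG -> complement GCTC -> reversed CTCG
Fragment 2: template[4:8] = CTAA -> complement GATT -> reversed TTAG
Fragment 3: template[8:12] = CGCA -> complement GCGT -> reversed TGCG
Fragment 4: template[12:16] = CCGC -> complement GGCG -> reversed GCGG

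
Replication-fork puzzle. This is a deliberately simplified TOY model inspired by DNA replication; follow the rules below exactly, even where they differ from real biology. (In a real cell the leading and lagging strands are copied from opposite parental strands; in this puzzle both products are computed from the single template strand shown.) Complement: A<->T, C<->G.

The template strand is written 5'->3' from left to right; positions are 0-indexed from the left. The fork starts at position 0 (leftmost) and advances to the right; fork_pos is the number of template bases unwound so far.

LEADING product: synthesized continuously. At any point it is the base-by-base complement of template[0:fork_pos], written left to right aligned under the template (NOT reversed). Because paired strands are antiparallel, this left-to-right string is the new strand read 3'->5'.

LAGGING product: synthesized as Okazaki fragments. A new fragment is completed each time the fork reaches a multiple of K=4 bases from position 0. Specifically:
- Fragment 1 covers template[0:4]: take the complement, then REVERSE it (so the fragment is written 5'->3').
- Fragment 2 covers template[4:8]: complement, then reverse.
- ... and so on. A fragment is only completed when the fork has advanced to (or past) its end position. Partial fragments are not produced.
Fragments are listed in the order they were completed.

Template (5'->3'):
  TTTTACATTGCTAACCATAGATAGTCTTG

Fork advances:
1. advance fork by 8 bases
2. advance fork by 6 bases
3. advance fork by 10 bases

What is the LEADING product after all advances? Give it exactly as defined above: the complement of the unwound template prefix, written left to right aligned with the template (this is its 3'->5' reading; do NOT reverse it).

Answer: AAAATGTAACGATTGGTATCTATC

Derivation:
Step 1: advance 8 -> fork_pos = 0 + 8 = 8.
Step 2: advance 6 -> fork_pos = 8 + 6 = 14.
Step 3: advance 10 -> fork_pos = 14 + 10 = 24.
Unwound prefix: template[0:24] = TTTTACATTGCTAACCATAGATAG
Complement it base by base (A<->T, C<->G), keeping left-to-right order:
  [0:5] TTTTA -> AAAAT
  [5:10] CATTG -> GTAAC
  [10:15] CTAAC -> GATTG
  [15:20] CATAG -> GTATC
  [20:24] ATAG -> TATC
Concatenate: AAAATGTAACGATTGGTATCTATC (length 24; written aligned with the template, i.e. 3'->5').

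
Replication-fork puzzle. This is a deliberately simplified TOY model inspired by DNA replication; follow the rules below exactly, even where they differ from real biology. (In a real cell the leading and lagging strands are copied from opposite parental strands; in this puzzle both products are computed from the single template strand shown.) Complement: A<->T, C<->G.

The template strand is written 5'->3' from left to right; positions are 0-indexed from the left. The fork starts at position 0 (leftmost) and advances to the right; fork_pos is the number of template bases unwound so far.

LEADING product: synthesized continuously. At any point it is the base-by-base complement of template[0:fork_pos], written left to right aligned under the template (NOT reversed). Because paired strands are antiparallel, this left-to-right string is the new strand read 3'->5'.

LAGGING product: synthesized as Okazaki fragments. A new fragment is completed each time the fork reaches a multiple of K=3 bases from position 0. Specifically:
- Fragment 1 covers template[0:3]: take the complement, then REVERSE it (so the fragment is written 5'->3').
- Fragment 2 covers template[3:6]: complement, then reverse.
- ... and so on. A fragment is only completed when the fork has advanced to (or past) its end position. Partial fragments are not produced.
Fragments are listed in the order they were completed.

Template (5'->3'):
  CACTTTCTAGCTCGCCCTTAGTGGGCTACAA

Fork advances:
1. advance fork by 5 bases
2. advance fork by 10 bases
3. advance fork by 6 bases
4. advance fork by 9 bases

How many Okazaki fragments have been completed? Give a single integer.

Answer: 10

Derivation:
Step 1: advance 5 -> fork_pos = 0 + 5 = 5. Reached multiple(s) of 3: 3 -> fragment 1 completed (1 total).
Step 2: advance 10 -> fork_pos = 5 + 10 = 15. Reached multiple(s) of 3: 6, 9, 12, 15 -> fragments 2-5 completed (5 total).
Step 3: advance 6 -> fork_pos = 15 + 6 = 21. Reached multiple(s) of 3: 18, 21 -> fragments 6-7 completed (7 total).
Step 4: advance 9 -> fork_pos = 21 + 9 = 30. Reached multiple(s) of 3: 24, 27, 30 -> fragments 8-10 completed (10 total).
Check: final fork_pos = 30; the multiples of 3 that are <= 30 are 3..30 -> 30 // 3 = 10 completed fragment(s).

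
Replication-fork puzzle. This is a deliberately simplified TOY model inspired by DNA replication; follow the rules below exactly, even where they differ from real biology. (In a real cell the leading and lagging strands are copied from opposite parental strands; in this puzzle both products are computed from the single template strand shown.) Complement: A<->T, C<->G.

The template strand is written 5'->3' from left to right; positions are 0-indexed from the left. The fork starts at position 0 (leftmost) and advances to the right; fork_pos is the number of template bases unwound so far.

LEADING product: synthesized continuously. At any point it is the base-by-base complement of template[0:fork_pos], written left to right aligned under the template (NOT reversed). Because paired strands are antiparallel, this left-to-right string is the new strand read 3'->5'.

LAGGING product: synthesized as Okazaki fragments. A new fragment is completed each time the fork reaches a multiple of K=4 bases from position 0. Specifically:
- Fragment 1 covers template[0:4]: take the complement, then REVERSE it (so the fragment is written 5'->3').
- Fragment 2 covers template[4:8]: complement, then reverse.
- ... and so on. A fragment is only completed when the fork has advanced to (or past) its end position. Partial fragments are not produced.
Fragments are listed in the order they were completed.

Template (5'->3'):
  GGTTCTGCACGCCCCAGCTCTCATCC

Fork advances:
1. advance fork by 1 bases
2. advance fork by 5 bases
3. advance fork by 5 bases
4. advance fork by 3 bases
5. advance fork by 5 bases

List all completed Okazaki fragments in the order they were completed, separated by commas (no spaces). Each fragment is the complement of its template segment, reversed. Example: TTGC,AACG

Answer: AACC,GCAG,GCGT,TGGG

Derivation:
Step 1: advance 1 -> fork_pos = 0 + 1 = 1. Next multiple of 4 is 4 (not reached); still 0 fragment(s).
Step 2: advance 5 -> fork_pos = 1 + 5 = 6. Reached multiple(s) of 4: 4 -> fragment 1 completed (1 total).
Step 3: advance 5 -> fork_pos = 6 + 5 = 11. Reached multiple(s) of 4: 8 -> fragment 2 completed (2 total).
Step 4: advance 3 -> fork_pos = 11 + 3 = 14. Reached multiple(s) of 4: 12 -> fragment 3 completed (3 total).
Step 5: advance 5 -> fork_pos = 14 + 5 = 19. Reached multiple(s) of 4: 16 -> fragment 4 completed (4 total).
Final fork_pos = 19, so 4 fragment(s) are complete. Build each: template segment -> complement -> reverse.
Fragment 1: template[0:4] = GGTT -> complement CCAA -> reversed AACC
Fragment 2: template[4:8] = CTGC -> complement GACG -> reversed GCAG
Fragment 3: template[8:12] = ACGC -> complement TGCG -> reversed GCGT
Fragment 4: template[12:16] = CCCA -> complement GGGT -> reversed TGGG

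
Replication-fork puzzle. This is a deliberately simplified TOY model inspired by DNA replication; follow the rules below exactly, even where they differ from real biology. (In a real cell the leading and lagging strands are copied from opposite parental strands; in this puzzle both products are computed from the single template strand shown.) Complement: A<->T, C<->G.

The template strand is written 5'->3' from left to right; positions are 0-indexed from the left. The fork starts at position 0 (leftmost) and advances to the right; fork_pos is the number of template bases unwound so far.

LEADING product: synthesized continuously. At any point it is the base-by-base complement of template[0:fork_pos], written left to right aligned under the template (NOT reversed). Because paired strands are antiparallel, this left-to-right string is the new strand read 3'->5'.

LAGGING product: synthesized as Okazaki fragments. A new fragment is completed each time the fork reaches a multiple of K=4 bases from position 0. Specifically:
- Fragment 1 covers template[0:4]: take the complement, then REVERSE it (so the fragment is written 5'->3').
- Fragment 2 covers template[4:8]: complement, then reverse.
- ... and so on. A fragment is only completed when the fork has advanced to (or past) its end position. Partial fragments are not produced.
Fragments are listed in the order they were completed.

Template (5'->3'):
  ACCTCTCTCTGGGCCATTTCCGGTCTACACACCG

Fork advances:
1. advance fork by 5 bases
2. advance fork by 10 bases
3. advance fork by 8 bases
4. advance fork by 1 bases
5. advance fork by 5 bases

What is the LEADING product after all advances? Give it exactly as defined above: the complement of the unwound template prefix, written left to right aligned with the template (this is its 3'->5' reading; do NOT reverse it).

Step 1: advance 5 -> fork_pos = 0 + 5 = 5.
Step 2: advance 10 -> fork_pos = 5 + 10 = 15.
Step 3: advance 8 -> fork_pos = 15 + 8 = 23.
Step 4: advance 1 -> fork_pos = 23 + 1 = 24.
Step 5: advance 5 -> fork_pos = 24 + 5 = 29.
Unwound prefix: template[0:29] = ACCTCTCTCTGGGCCATTTCCGGTCTACA
Complement it base by base (A<->T, C<->G), keeping left-to-right order:
  [0:5] ACCTC -> TGGAG
  [5:10] TCTCT -> AGAGA
  [10:15] GGGCC -> CCCGG
  [15:20] ATTTC -> TAAAG
  [20:25] CGGTC -> GCCAG
  [25:29] TACA -> ATGT
Concatenate: TGGAGAGAGACCCGGTAAAGGCCAGATGT (length 29; written aligned with the template, i.e. 3'->5').

Answer: TGGAGAGAGACCCGGTAAAGGCCAGATGT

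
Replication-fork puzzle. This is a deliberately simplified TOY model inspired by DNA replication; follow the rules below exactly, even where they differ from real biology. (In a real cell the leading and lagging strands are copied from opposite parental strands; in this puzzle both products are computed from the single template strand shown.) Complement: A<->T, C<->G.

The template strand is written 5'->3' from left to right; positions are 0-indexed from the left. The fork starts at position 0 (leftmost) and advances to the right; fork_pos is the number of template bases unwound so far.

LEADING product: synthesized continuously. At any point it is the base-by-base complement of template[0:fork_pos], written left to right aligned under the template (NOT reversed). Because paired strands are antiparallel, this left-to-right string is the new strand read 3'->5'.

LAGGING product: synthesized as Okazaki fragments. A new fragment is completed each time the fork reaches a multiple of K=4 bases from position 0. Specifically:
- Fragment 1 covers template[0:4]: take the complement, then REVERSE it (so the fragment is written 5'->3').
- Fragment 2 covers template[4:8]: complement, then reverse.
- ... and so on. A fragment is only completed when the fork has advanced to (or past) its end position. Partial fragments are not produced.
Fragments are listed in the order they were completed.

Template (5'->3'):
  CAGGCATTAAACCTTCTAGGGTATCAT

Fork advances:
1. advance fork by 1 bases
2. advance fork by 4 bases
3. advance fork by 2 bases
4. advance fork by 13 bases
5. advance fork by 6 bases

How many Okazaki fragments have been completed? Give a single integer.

Step 1: advance 1 -> fork_pos = 0 + 1 = 1. Next multiple of 4 is 4 (not reached); still 0 fragment(s).
Step 2: advance 4 -> fork_pos = 1 + 4 = 5. Reached multiple(s) of 4: 4 -> fragment 1 completed (1 total).
Step 3: advance 2 -> fork_pos = 5 + 2 = 7. Next multiple of 4 is 8 (not reached); still 1 fragment(s).
Step 4: advance 13 -> fork_pos = 7 + 13 = 20. Reached multiple(s) of 4: 8, 12, 16, 20 -> fragments 2-5 completed (5 total).
Step 5: advance 6 -> fork_pos = 20 + 6 = 26. Reached multiple(s) of 4: 24 -> fragment 6 completed (6 total).
Check: final fork_pos = 26; the multiples of 4 that are <= 26 are 4..24 -> 26 // 4 = 6 completed fragment(s).

Answer: 6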